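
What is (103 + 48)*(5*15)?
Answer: 11325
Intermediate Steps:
(103 + 48)*(5*15) = 151*75 = 11325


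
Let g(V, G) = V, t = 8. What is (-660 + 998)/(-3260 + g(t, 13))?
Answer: -169/1626 ≈ -0.10394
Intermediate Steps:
(-660 + 998)/(-3260 + g(t, 13)) = (-660 + 998)/(-3260 + 8) = 338/(-3252) = 338*(-1/3252) = -169/1626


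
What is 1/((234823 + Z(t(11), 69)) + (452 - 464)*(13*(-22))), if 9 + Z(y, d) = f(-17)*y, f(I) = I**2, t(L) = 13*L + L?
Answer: 1/282752 ≈ 3.5367e-6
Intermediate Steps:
t(L) = 14*L
Z(y, d) = -9 + 289*y (Z(y, d) = -9 + (-17)**2*y = -9 + 289*y)
1/((234823 + Z(t(11), 69)) + (452 - 464)*(13*(-22))) = 1/((234823 + (-9 + 289*(14*11))) + (452 - 464)*(13*(-22))) = 1/((234823 + (-9 + 289*154)) - 12*(-286)) = 1/((234823 + (-9 + 44506)) + 3432) = 1/((234823 + 44497) + 3432) = 1/(279320 + 3432) = 1/282752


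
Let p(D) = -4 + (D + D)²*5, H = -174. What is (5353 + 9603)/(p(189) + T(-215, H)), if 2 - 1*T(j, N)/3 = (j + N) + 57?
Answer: 7478/357709 ≈ 0.020905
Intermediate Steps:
T(j, N) = -165 - 3*N - 3*j (T(j, N) = 6 - 3*((j + N) + 57) = 6 - 3*((N + j) + 57) = 6 - 3*(57 + N + j) = 6 + (-171 - 3*N - 3*j) = -165 - 3*N - 3*j)
p(D) = -4 + 20*D² (p(D) = -4 + (2*D)²*5 = -4 + (4*D²)*5 = -4 + 20*D²)
(5353 + 9603)/(p(189) + T(-215, H)) = (5353 + 9603)/((-4 + 20*189²) + (-165 - 3*(-174) - 3*(-215))) = 14956/((-4 + 20*35721) + (-165 + 522 + 645)) = 14956/((-4 + 714420) + 1002) = 14956/(714416 + 1002) = 14956/715418 = 14956*(1/715418) = 7478/357709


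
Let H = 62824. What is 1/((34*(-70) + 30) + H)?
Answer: 1/60474 ≈ 1.6536e-5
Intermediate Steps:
1/((34*(-70) + 30) + H) = 1/((34*(-70) + 30) + 62824) = 1/((-2380 + 30) + 62824) = 1/(-2350 + 62824) = 1/60474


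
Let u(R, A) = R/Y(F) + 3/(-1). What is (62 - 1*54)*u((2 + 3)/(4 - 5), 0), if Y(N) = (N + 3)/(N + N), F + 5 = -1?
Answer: -184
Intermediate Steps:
F = -6 (F = -5 - 1 = -6)
Y(N) = (3 + N)/(2*N) (Y(N) = (3 + N)/((2*N)) = (3 + N)*(1/(2*N)) = (3 + N)/(2*N))
u(R, A) = -3 + 4*R (u(R, A) = R/(((½)*(3 - 6)/(-6))) + 3/(-1) = R/(((½)*(-⅙)*(-3))) + 3*(-1) = R/(¼) - 3 = R*4 - 3 = 4*R - 3 = -3 + 4*R)
(62 - 1*54)*u((2 + 3)/(4 - 5), 0) = (62 - 1*54)*(-3 + 4*((2 + 3)/(4 - 5))) = (62 - 54)*(-3 + 4*(5/(-1))) = 8*(-3 + 4*(5*(-1))) = 8*(-3 + 4*(-5)) = 8*(-3 - 20) = 8*(-23) = -184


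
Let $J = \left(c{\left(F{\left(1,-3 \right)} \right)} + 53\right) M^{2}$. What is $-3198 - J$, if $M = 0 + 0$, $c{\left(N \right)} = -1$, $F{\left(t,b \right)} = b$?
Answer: $-3198$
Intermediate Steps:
$M = 0$
$J = 0$ ($J = \left(-1 + 53\right) 0^{2} = 52 \cdot 0 = 0$)
$-3198 - J = -3198 - 0 = -3198 + 0 = -3198$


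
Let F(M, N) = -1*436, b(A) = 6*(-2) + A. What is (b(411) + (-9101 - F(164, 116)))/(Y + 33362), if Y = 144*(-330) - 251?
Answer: 8266/14409 ≈ 0.57367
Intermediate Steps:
Y = -47771 (Y = -47520 - 251 = -47771)
b(A) = -12 + A
F(M, N) = -436
(b(411) + (-9101 - F(164, 116)))/(Y + 33362) = ((-12 + 411) + (-9101 - 1*(-436)))/(-47771 + 33362) = (399 + (-9101 + 436))/(-14409) = (399 - 8665)*(-1/14409) = -8266*(-1/14409) = 8266/14409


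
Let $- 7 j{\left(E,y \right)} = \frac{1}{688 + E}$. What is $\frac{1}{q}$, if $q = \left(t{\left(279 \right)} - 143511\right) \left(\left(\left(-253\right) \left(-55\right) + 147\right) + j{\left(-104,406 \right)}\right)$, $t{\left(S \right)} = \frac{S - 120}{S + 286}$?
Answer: $- \frac{115486}{233056255483899} \approx -4.9553 \cdot 10^{-10}$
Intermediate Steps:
$t{\left(S \right)} = \frac{-120 + S}{286 + S}$
$j{\left(E,y \right)} = - \frac{1}{7 \left(688 + E\right)}$
$q = - \frac{233056255483899}{115486}$ ($q = \left(\frac{-120 + 279}{286 + 279} - 143511\right) \left(\left(\left(-253\right) \left(-55\right) + 147\right) - \frac{1}{4816 + 7 \left(-104\right)}\right) = \left(\frac{1}{565} \cdot 159 - 143511\right) \left(\left(13915 + 147\right) - \frac{1}{4816 - 728}\right) = \left(\frac{1}{565} \cdot 159 - 143511\right) \left(14062 - \frac{1}{4088}\right) = \left(\frac{159}{565} - 143511\right) \left(14062 - \frac{1}{4088}\right) = - \frac{81083556 \left(14062 - \frac{1}{4088}\right)}{565} = \left(- \frac{81083556}{565}\right) \frac{57485455}{4088} = - \frac{233056255483899}{115486} \approx -2.018 \cdot 10^{9}$)
$\frac{1}{q} = \frac{1}{- \frac{233056255483899}{115486}} = - \frac{115486}{233056255483899}$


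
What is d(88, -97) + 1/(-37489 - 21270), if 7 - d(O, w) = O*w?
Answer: 501978136/58759 ≈ 8543.0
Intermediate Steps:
d(O, w) = 7 - O*w
d(88, -97) + 1/(-37489 - 21270) = (7 - 1*88*(-97)) + 1/(-37489 - 21270) = (7 + 8536) + 1/(-58759) = 8543 - 1/58759 = 501978136/58759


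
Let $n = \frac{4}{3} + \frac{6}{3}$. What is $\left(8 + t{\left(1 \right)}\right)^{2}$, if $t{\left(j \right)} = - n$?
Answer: $\frac{196}{9} \approx 21.778$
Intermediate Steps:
$n = \frac{10}{3}$ ($n = 4 \cdot \frac{1}{3} + 6 \cdot \frac{1}{3} = \frac{4}{3} + 2 = \frac{10}{3} \approx 3.3333$)
$t{\left(j \right)} = - \frac{10}{3}$ ($t{\left(j \right)} = \left(-1\right) \frac{10}{3} = - \frac{10}{3}$)
$\left(8 + t{\left(1 \right)}\right)^{2} = \left(8 - \frac{10}{3}\right)^{2} = \left(\frac{14}{3}\right)^{2} = \frac{196}{9}$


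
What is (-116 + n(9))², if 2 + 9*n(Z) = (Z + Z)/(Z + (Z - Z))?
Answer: 13456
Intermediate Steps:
n(Z) = 0 (n(Z) = -2/9 + ((Z + Z)/(Z + (Z - Z)))/9 = -2/9 + ((2*Z)/(Z + 0))/9 = -2/9 + ((2*Z)/Z)/9 = -2/9 + (⅑)*2 = -2/9 + 2/9 = 0)
(-116 + n(9))² = (-116 + 0)² = (-116)² = 13456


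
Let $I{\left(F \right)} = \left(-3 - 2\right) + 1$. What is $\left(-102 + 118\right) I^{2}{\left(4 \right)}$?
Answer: $256$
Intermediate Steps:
$I{\left(F \right)} = -4$ ($I{\left(F \right)} = -5 + 1 = -4$)
$\left(-102 + 118\right) I^{2}{\left(4 \right)} = \left(-102 + 118\right) \left(-4\right)^{2} = 16 \cdot 16 = 256$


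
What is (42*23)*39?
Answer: 37674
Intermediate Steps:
(42*23)*39 = 966*39 = 37674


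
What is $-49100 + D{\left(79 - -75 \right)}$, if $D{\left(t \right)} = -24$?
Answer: $-49124$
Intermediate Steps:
$-49100 + D{\left(79 - -75 \right)} = -49100 - 24 = -49124$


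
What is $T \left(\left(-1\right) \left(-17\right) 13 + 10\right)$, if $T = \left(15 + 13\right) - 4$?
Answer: $5544$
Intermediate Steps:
$T = 24$ ($T = 28 - 4 = 24$)
$T \left(\left(-1\right) \left(-17\right) 13 + 10\right) = 24 \left(\left(-1\right) \left(-17\right) 13 + 10\right) = 24 \left(17 \cdot 13 + 10\right) = 24 \left(221 + 10\right) = 24 \cdot 231 = 5544$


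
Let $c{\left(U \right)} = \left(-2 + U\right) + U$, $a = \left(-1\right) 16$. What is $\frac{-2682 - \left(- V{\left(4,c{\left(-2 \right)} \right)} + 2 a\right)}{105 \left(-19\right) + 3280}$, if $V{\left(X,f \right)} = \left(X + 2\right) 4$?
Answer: $- \frac{2626}{1285} \approx -2.0436$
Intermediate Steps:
$a = -16$
$c{\left(U \right)} = -2 + 2 U$
$V{\left(X,f \right)} = 8 + 4 X$ ($V{\left(X,f \right)} = \left(2 + X\right) 4 = 8 + 4 X$)
$\frac{-2682 - \left(- V{\left(4,c{\left(-2 \right)} \right)} + 2 a\right)}{105 \left(-19\right) + 3280} = \frac{-2682 + \left(\left(8 + 4 \cdot 4\right) - -32\right)}{105 \left(-19\right) + 3280} = \frac{-2682 + \left(\left(8 + 16\right) + 32\right)}{-1995 + 3280} = \frac{-2682 + \left(24 + 32\right)}{1285} = \left(-2682 + 56\right) \frac{1}{1285} = \left(-2626\right) \frac{1}{1285} = - \frac{2626}{1285}$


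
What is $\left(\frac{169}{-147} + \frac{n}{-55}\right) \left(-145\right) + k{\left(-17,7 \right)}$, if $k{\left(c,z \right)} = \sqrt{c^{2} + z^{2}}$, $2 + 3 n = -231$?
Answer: $- \frac{61538}{1617} + 13 \sqrt{2} \approx -19.672$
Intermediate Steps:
$n = - \frac{233}{3}$ ($n = - \frac{2}{3} + \frac{1}{3} \left(-231\right) = - \frac{2}{3} - 77 = - \frac{233}{3} \approx -77.667$)
$\left(\frac{169}{-147} + \frac{n}{-55}\right) \left(-145\right) + k{\left(-17,7 \right)} = \left(\frac{169}{-147} - \frac{233}{3 \left(-55\right)}\right) \left(-145\right) + \sqrt{\left(-17\right)^{2} + 7^{2}} = \left(169 \left(- \frac{1}{147}\right) - - \frac{233}{165}\right) \left(-145\right) + \sqrt{289 + 49} = \left(- \frac{169}{147} + \frac{233}{165}\right) \left(-145\right) + \sqrt{338} = \frac{2122}{8085} \left(-145\right) + 13 \sqrt{2} = - \frac{61538}{1617} + 13 \sqrt{2}$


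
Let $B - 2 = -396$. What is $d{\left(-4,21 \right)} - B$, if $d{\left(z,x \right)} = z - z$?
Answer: $394$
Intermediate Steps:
$d{\left(z,x \right)} = 0$
$B = -394$ ($B = 2 - 396 = -394$)
$d{\left(-4,21 \right)} - B = 0 - -394 = 0 + 394 = 394$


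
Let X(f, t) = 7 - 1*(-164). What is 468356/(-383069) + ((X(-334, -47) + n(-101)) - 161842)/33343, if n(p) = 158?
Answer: -77487017505/12772669667 ≈ -6.0666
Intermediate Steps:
X(f, t) = 171 (X(f, t) = 7 + 164 = 171)
468356/(-383069) + ((X(-334, -47) + n(-101)) - 161842)/33343 = 468356/(-383069) + ((171 + 158) - 161842)/33343 = 468356*(-1/383069) + (329 - 161842)*(1/33343) = -468356/383069 - 161513*1/33343 = -468356/383069 - 161513/33343 = -77487017505/12772669667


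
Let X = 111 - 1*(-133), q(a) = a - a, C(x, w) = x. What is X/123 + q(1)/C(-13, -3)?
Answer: 244/123 ≈ 1.9837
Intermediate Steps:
q(a) = 0
X = 244 (X = 111 + 133 = 244)
X/123 + q(1)/C(-13, -3) = 244/123 + 0/(-13) = 244*(1/123) + 0*(-1/13) = 244/123 + 0 = 244/123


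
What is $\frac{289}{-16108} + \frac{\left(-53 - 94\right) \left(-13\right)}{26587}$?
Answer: $\frac{23098745}{428263396} \approx 0.053936$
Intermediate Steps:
$\frac{289}{-16108} + \frac{\left(-53 - 94\right) \left(-13\right)}{26587} = 289 \left(- \frac{1}{16108}\right) + \left(-147\right) \left(-13\right) \frac{1}{26587} = - \frac{289}{16108} + 1911 \cdot \frac{1}{26587} = - \frac{289}{16108} + \frac{1911}{26587} = \frac{23098745}{428263396}$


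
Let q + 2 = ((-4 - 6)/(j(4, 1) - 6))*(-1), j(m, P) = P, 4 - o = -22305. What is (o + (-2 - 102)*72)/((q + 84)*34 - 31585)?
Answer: -14821/28865 ≈ -0.51346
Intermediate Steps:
o = 22309 (o = 4 - 1*(-22305) = 4 + 22305 = 22309)
q = -4 (q = -2 + ((-4 - 6)/(1 - 6))*(-1) = -2 - 10/(-5)*(-1) = -2 - 10*(-1/5)*(-1) = -2 + 2*(-1) = -2 - 2 = -4)
(o + (-2 - 102)*72)/((q + 84)*34 - 31585) = (22309 + (-2 - 102)*72)/((-4 + 84)*34 - 31585) = (22309 - 104*72)/(80*34 - 31585) = (22309 - 7488)/(2720 - 31585) = 14821/(-28865) = 14821*(-1/28865) = -14821/28865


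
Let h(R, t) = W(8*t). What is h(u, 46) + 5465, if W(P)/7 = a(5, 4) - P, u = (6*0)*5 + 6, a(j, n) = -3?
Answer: 2868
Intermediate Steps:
u = 6 (u = 0*5 + 6 = 0 + 6 = 6)
W(P) = -21 - 7*P (W(P) = 7*(-3 - P) = -21 - 7*P)
h(R, t) = -21 - 56*t
h(u, 46) + 5465 = (-21 - 56*46) + 5465 = (-21 - 2576) + 5465 = -2597 + 5465 = 2868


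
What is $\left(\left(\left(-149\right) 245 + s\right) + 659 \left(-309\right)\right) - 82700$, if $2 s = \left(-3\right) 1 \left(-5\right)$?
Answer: $- \frac{645657}{2} \approx -3.2283 \cdot 10^{5}$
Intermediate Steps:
$s = \frac{15}{2}$ ($s = \frac{\left(-3\right) 1 \left(-5\right)}{2} = \frac{\left(-3\right) \left(-5\right)}{2} = \frac{1}{2} \cdot 15 = \frac{15}{2} \approx 7.5$)
$\left(\left(\left(-149\right) 245 + s\right) + 659 \left(-309\right)\right) - 82700 = \left(\left(\left(-149\right) 245 + \frac{15}{2}\right) + 659 \left(-309\right)\right) - 82700 = \left(\left(-36505 + \frac{15}{2}\right) - 203631\right) - 82700 = \left(- \frac{72995}{2} - 203631\right) - 82700 = - \frac{480257}{2} - 82700 = - \frac{645657}{2}$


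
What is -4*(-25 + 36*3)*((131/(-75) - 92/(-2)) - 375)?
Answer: 8235592/75 ≈ 1.0981e+5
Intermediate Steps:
-4*(-25 + 36*3)*((131/(-75) - 92/(-2)) - 375) = -4*(-25 + 108)*((131*(-1/75) - 92*(-½)) - 375) = -332*((-131/75 + 46) - 375) = -332*(3319/75 - 375) = -332*(-24806)/75 = -4*(-2058898/75) = 8235592/75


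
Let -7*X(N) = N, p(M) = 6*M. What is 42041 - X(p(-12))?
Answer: 294215/7 ≈ 42031.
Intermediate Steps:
X(N) = -N/7
42041 - X(p(-12)) = 42041 - (-1)*6*(-12)/7 = 42041 - (-1)*(-72)/7 = 42041 - 1*72/7 = 42041 - 72/7 = 294215/7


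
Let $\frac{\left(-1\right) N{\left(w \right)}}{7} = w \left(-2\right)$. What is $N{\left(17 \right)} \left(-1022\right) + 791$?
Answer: $-242445$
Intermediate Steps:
$N{\left(w \right)} = 14 w$ ($N{\left(w \right)} = - 7 w \left(-2\right) = - 7 \left(- 2 w\right) = 14 w$)
$N{\left(17 \right)} \left(-1022\right) + 791 = 14 \cdot 17 \left(-1022\right) + 791 = 238 \left(-1022\right) + 791 = -243236 + 791 = -242445$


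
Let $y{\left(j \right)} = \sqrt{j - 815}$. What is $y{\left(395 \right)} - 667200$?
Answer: $-667200 + 2 i \sqrt{105} \approx -6.672 \cdot 10^{5} + 20.494 i$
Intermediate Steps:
$y{\left(j \right)} = \sqrt{-815 + j}$
$y{\left(395 \right)} - 667200 = \sqrt{-815 + 395} - 667200 = \sqrt{-420} + \left(-790913 + 123713\right) = 2 i \sqrt{105} - 667200 = -667200 + 2 i \sqrt{105}$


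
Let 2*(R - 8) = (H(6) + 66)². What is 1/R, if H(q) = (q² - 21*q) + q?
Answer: 1/170 ≈ 0.0058824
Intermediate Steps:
H(q) = q² - 20*q
R = 170 (R = 8 + (6*(-20 + 6) + 66)²/2 = 8 + (6*(-14) + 66)²/2 = 8 + (-84 + 66)²/2 = 8 + (½)*(-18)² = 8 + (½)*324 = 8 + 162 = 170)
1/R = 1/170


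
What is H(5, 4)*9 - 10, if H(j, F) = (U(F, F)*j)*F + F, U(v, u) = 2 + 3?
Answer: 926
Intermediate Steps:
U(v, u) = 5
H(j, F) = F + 5*F*j (H(j, F) = (5*j)*F + F = 5*F*j + F = F + 5*F*j)
H(5, 4)*9 - 10 = (4*(1 + 5*5))*9 - 10 = (4*(1 + 25))*9 - 10 = (4*26)*9 - 10 = 104*9 - 10 = 936 - 10 = 926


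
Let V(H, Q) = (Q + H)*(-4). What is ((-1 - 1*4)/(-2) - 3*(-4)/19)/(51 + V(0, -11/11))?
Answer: 119/2090 ≈ 0.056938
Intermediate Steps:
V(H, Q) = -4*H - 4*Q (V(H, Q) = (H + Q)*(-4) = -4*H - 4*Q)
((-1 - 1*4)/(-2) - 3*(-4)/19)/(51 + V(0, -11/11)) = ((-1 - 1*4)/(-2) - 3*(-4)/19)/(51 + (-4*0 - (-44)/11)) = ((-1 - 4)*(-½) + 12*(1/19))/(51 + (0 - (-44)/11)) = (-5*(-½) + 12/19)/(51 + (0 - 4*(-1))) = (5/2 + 12/19)/(51 + (0 + 4)) = 119/(38*(51 + 4)) = (119/38)/55 = (119/38)*(1/55) = 119/2090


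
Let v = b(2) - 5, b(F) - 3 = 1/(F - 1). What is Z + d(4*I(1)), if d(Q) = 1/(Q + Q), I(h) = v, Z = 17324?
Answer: 138591/8 ≈ 17324.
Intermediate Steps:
b(F) = 3 + 1/(-1 + F) (b(F) = 3 + 1/(F - 1) = 3 + 1/(-1 + F))
v = -1 (v = (-2 + 3*2)/(-1 + 2) - 5 = (-2 + 6)/1 - 5 = 1*4 - 5 = 4 - 5 = -1)
I(h) = -1
d(Q) = 1/(2*Q)
Z + d(4*I(1)) = 17324 + 1/(2*((4*(-1)))) = 17324 + (½)/(-4) = 17324 + (½)*(-¼) = 17324 - ⅛ = 138591/8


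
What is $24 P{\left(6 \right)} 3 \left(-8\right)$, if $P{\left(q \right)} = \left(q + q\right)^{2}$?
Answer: $-82944$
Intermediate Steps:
$P{\left(q \right)} = 4 q^{2}$ ($P{\left(q \right)} = \left(2 q\right)^{2} = 4 q^{2}$)
$24 P{\left(6 \right)} 3 \left(-8\right) = 24 \cdot 4 \cdot 6^{2} \cdot 3 \left(-8\right) = 24 \cdot 4 \cdot 36 \left(-24\right) = 24 \cdot 144 \left(-24\right) = 3456 \left(-24\right) = -82944$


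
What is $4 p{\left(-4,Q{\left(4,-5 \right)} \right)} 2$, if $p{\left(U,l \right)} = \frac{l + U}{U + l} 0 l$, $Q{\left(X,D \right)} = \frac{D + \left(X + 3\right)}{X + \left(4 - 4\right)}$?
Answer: $0$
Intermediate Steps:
$Q{\left(X,D \right)} = \frac{3 + D + X}{X}$ ($Q{\left(X,D \right)} = \frac{D + \left(3 + X\right)}{X + \left(4 - 4\right)} = \frac{3 + D + X}{X + 0} = \frac{3 + D + X}{X}$)
$p{\left(U,l \right)} = 0$ ($p{\left(U,l \right)} = \frac{U + l}{U + l} 0 l = 1 \cdot 0 l = 0 l = 0$)
$4 p{\left(-4,Q{\left(4,-5 \right)} \right)} 2 = 4 \cdot 0 \cdot 2 = 0 \cdot 2 = 0$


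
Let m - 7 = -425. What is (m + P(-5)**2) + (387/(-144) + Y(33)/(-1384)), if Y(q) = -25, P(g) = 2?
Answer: -1153341/2768 ≈ -416.67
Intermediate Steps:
m = -418 (m = 7 - 425 = -418)
(m + P(-5)**2) + (387/(-144) + Y(33)/(-1384)) = (-418 + 2**2) + (387/(-144) - 25/(-1384)) = (-418 + 4) + (387*(-1/144) - 25*(-1/1384)) = -414 + (-43/16 + 25/1384) = -414 - 7389/2768 = -1153341/2768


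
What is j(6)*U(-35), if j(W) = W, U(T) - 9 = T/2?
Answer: -51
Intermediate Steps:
U(T) = 9 + T/2
j(6)*U(-35) = 6*(9 + (1/2)*(-35)) = 6*(9 - 35/2) = 6*(-17/2) = -51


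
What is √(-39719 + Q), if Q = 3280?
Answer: I*√36439 ≈ 190.89*I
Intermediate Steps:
√(-39719 + Q) = √(-39719 + 3280) = √(-36439) = I*√36439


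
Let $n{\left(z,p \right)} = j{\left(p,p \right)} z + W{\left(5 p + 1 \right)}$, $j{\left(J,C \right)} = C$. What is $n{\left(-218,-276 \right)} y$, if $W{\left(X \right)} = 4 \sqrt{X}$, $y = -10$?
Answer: $-601680 - 40 i \sqrt{1379} \approx -6.0168 \cdot 10^{5} - 1485.4 i$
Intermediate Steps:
$n{\left(z,p \right)} = 4 \sqrt{1 + 5 p} + p z$ ($n{\left(z,p \right)} = p z + 4 \sqrt{5 p + 1} = p z + 4 \sqrt{1 + 5 p} = 4 \sqrt{1 + 5 p} + p z$)
$n{\left(-218,-276 \right)} y = \left(4 \sqrt{1 + 5 \left(-276\right)} - -60168\right) \left(-10\right) = \left(4 \sqrt{1 - 1380} + 60168\right) \left(-10\right) = \left(4 \sqrt{-1379} + 60168\right) \left(-10\right) = \left(4 i \sqrt{1379} + 60168\right) \left(-10\right) = \left(60168 + 4 i \sqrt{1379}\right) \left(-10\right) = -601680 - 40 i \sqrt{1379}$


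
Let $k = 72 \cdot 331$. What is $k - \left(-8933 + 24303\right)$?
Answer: $8462$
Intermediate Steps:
$k = 23832$
$k - \left(-8933 + 24303\right) = 23832 - \left(-8933 + 24303\right) = 23832 - 15370 = 8462$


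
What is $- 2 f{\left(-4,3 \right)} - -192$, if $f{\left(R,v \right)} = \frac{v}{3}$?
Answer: $190$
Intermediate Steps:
$f{\left(R,v \right)} = \frac{v}{3}$ ($f{\left(R,v \right)} = v \frac{1}{3} = \frac{v}{3}$)
$- 2 f{\left(-4,3 \right)} - -192 = - 2 \cdot \frac{1}{3} \cdot 3 - -192 = \left(-2\right) 1 + 192 = -2 + 192 = 190$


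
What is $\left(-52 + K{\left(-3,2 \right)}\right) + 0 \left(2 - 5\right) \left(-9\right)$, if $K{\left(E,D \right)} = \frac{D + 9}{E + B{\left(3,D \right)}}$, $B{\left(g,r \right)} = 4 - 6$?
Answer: $- \frac{271}{5} \approx -54.2$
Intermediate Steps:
$B{\left(g,r \right)} = -2$ ($B{\left(g,r \right)} = 4 - 6 = -2$)
$K{\left(E,D \right)} = \frac{9 + D}{-2 + E}$ ($K{\left(E,D \right)} = \frac{D + 9}{E - 2} = \frac{9 + D}{-2 + E}$)
$\left(-52 + K{\left(-3,2 \right)}\right) + 0 \left(2 - 5\right) \left(-9\right) = \left(-52 + \frac{9 + 2}{-2 - 3}\right) + 0 \left(2 - 5\right) \left(-9\right) = \left(-52 + \frac{1}{-5} \cdot 11\right) + 0 \left(-3\right) \left(-9\right) = \left(-52 - \frac{11}{5}\right) + 0 \left(-9\right) = \left(-52 - \frac{11}{5}\right) + 0 = - \frac{271}{5} + 0 = - \frac{271}{5}$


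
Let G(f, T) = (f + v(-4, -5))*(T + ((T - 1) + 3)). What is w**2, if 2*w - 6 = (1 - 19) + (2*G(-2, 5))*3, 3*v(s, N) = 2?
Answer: 2916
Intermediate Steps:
v(s, N) = 2/3 (v(s, N) = (1/3)*2 = 2/3)
G(f, T) = (2 + 2*T)*(2/3 + f) (G(f, T) = (f + 2/3)*(T + ((T - 1) + 3)) = (2/3 + f)*(T + ((-1 + T) + 3)) = (2/3 + f)*(T + (2 + T)) = (2/3 + f)*(2 + 2*T) = (2 + 2*T)*(2/3 + f))
w = -54 (w = 3 + ((1 - 19) + (2*(4/3 + 2*(-2) + (4/3)*5 + 2*5*(-2)))*3)/2 = 3 + (-18 + (2*(4/3 - 4 + 20/3 - 20))*3)/2 = 3 + (-18 + (2*(-16))*3)/2 = 3 + (-18 - 32*3)/2 = 3 + (-18 - 96)/2 = 3 + (1/2)*(-114) = 3 - 57 = -54)
w**2 = (-54)**2 = 2916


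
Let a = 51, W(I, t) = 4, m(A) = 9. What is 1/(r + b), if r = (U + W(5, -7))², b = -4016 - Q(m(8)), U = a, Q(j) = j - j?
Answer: -1/991 ≈ -0.0010091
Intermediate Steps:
Q(j) = 0
U = 51
b = -4016 (b = -4016 - 1*0 = -4016 + 0 = -4016)
r = 3025 (r = (51 + 4)² = 55² = 3025)
1/(r + b) = 1/(3025 - 4016) = 1/(-991) = -1/991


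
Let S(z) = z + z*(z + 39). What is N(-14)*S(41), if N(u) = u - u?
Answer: 0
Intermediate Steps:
N(u) = 0
S(z) = z + z*(39 + z)
N(-14)*S(41) = 0*(41*(40 + 41)) = 0*(41*81) = 0*3321 = 0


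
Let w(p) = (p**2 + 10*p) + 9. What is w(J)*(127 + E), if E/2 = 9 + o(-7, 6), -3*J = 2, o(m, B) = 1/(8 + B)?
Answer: 25400/63 ≈ 403.17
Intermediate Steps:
J = -2/3 (J = -1/3*2 = -2/3 ≈ -0.66667)
E = 127/7 (E = 2*(9 + 1/(8 + 6)) = 2*(9 + 1/14) = 2*(127/14) = 127/7 ≈ 18.143)
w(p) = 9 + p**2 + 10*p
w(J)*(127 + E) = (9 + (-2/3)**2 + 10*(-2/3))*(127 + 127/7) = (9 + 4/9 - 20/3)*(1016/7) = (25/9)*(1016/7) = 25400/63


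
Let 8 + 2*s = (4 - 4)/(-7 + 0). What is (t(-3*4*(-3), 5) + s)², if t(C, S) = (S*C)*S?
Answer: 802816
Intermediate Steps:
t(C, S) = C*S² (t(C, S) = (C*S)*S = C*S²)
s = -4 (s = -4 + ((4 - 4)/(-7 + 0))/2 = -4 + (0/(-7))/2 = -4 + (0*(-⅐))/2 = -4 + (½)*0 = -4 + 0 = -4)
(t(-3*4*(-3), 5) + s)² = ((-3*4*(-3))*5² - 4)² = (-12*(-3)*25 - 4)² = (36*25 - 4)² = (900 - 4)² = 896² = 802816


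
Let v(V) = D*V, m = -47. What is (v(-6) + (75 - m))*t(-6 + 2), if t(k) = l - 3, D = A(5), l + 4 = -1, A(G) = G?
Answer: -736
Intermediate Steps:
l = -5 (l = -4 - 1 = -5)
D = 5
v(V) = 5*V
t(k) = -8 (t(k) = -5 - 3 = -8)
(v(-6) + (75 - m))*t(-6 + 2) = (5*(-6) + (75 - 1*(-47)))*(-8) = (-30 + (75 + 47))*(-8) = (-30 + 122)*(-8) = 92*(-8) = -736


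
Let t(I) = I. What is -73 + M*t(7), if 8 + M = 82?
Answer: 445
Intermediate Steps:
M = 74 (M = -8 + 82 = 74)
-73 + M*t(7) = -73 + 74*7 = -73 + 518 = 445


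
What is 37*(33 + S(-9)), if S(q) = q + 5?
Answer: 1073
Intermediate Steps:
S(q) = 5 + q
37*(33 + S(-9)) = 37*(33 + (5 - 9)) = 37*(33 - 4) = 37*29 = 1073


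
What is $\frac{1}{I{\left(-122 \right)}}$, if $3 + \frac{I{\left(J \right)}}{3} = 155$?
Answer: $\frac{1}{456} \approx 0.002193$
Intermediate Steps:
$I{\left(J \right)} = 456$ ($I{\left(J \right)} = -9 + 3 \cdot 155 = -9 + 465 = 456$)
$\frac{1}{I{\left(-122 \right)}} = \frac{1}{456}$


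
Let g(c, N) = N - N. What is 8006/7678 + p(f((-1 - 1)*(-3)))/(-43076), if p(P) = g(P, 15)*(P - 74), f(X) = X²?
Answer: 4003/3839 ≈ 1.0427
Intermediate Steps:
g(c, N) = 0
p(P) = 0 (p(P) = 0*(P - 74) = 0*(-74 + P) = 0)
8006/7678 + p(f((-1 - 1)*(-3)))/(-43076) = 8006/7678 + 0/(-43076) = 8006*(1/7678) + 0*(-1/43076) = 4003/3839 + 0 = 4003/3839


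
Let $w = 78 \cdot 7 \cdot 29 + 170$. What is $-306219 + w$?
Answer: $-290215$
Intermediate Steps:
$w = 16004$ ($w = 78 \cdot 203 + 170 = 15834 + 170 = 16004$)
$-306219 + w = -306219 + 16004 = -290215$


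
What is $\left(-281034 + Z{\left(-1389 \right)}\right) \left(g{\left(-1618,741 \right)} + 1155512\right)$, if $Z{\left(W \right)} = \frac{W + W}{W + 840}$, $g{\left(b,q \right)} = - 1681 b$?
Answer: $- \frac{66434558489840}{61} \approx -1.0891 \cdot 10^{12}$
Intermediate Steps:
$Z{\left(W \right)} = \frac{2 W}{840 + W}$
$\left(-281034 + Z{\left(-1389 \right)}\right) \left(g{\left(-1618,741 \right)} + 1155512\right) = \left(-281034 + 2 \left(-1389\right) \frac{1}{840 - 1389}\right) \left(\left(-1681\right) \left(-1618\right) + 1155512\right) = \left(-281034 + 2 \left(-1389\right) \frac{1}{-549}\right) \left(2719858 + 1155512\right) = \left(-281034 + 2 \left(-1389\right) \left(- \frac{1}{549}\right)\right) 3875370 = \left(-281034 + \frac{926}{183}\right) 3875370 = \left(- \frac{51428296}{183}\right) 3875370 = - \frac{66434558489840}{61}$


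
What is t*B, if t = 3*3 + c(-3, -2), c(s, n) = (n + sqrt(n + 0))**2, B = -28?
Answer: -308 + 112*I*sqrt(2) ≈ -308.0 + 158.39*I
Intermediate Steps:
c(s, n) = (n + sqrt(n))**2
t = 9 + (-2 + I*sqrt(2))**2 (t = 3*3 + (-2 + sqrt(-2))**2 = 9 + (-2 + I*sqrt(2))**2 ≈ 11.0 - 5.6569*I)
t*B = (11 - 4*I*sqrt(2))*(-28) = -308 + 112*I*sqrt(2)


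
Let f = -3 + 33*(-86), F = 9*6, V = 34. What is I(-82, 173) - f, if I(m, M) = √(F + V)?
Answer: 2841 + 2*√22 ≈ 2850.4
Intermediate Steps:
F = 54
I(m, M) = 2*√22 (I(m, M) = √(54 + 34) = √88 = 2*√22)
f = -2841 (f = -3 - 2838 = -2841)
I(-82, 173) - f = 2*√22 - 1*(-2841) = 2*√22 + 2841 = 2841 + 2*√22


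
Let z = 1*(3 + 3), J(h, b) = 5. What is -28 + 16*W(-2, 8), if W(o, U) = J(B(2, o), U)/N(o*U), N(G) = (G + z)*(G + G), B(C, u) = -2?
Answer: -111/4 ≈ -27.750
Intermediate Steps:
z = 6 (z = 1*6 = 6)
N(G) = 2*G*(6 + G) (N(G) = (G + 6)*(G + G) = (6 + G)*(2*G) = 2*G*(6 + G))
W(o, U) = 5/(2*U*o*(6 + U*o)) (W(o, U) = 5/((2*(o*U)*(6 + o*U))) = 5/((2*(U*o)*(6 + U*o))) = 5/((2*U*o*(6 + U*o))) = 5*(1/(2*U*o*(6 + U*o))) = 5/(2*U*o*(6 + U*o)))
-28 + 16*W(-2, 8) = -28 + 16*((5/2)/(8*(-2)*(6 + 8*(-2)))) = -28 + 16*((5/2)*(⅛)*(-½)/(6 - 16)) = -28 + 16*((5/2)*(⅛)*(-½)/(-10)) = -28 + 16*((5/2)*(⅛)*(-½)*(-⅒)) = -28 + 16*(1/64) = -28 + ¼ = -111/4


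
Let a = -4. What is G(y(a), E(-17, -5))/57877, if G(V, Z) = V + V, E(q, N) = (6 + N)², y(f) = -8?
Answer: -16/57877 ≈ -0.00027645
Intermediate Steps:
G(V, Z) = 2*V
G(y(a), E(-17, -5))/57877 = (2*(-8))/57877 = -16*1/57877 = -16/57877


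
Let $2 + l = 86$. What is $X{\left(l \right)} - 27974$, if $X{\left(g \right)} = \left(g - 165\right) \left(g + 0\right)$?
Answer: $-34778$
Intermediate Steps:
$l = 84$ ($l = -2 + 86 = 84$)
$X{\left(g \right)} = g \left(-165 + g\right)$ ($X{\left(g \right)} = \left(-165 + g\right) g = g \left(-165 + g\right)$)
$X{\left(l \right)} - 27974 = 84 \left(-165 + 84\right) - 27974 = 84 \left(-81\right) - 27974 = -6804 - 27974 = -34778$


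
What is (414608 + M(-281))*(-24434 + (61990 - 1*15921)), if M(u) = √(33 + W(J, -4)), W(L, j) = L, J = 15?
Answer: 8970044080 + 86540*√3 ≈ 8.9702e+9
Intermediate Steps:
M(u) = 4*√3 (M(u) = √(33 + 15) = √48 = 4*√3)
(414608 + M(-281))*(-24434 + (61990 - 1*15921)) = (414608 + 4*√3)*(-24434 + (61990 - 1*15921)) = (414608 + 4*√3)*(-24434 + (61990 - 15921)) = (414608 + 4*√3)*(-24434 + 46069) = (414608 + 4*√3)*21635 = 8970044080 + 86540*√3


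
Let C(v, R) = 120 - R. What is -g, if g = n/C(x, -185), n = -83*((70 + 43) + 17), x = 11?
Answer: 2158/61 ≈ 35.377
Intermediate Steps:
n = -10790 (n = -83*(113 + 17) = -83*130 = -10790)
g = -2158/61 (g = -10790/(120 - 1*(-185)) = -10790/(120 + 185) = -10790/305 = -10790*1/305 = -2158/61 ≈ -35.377)
-g = -1*(-2158/61) = 2158/61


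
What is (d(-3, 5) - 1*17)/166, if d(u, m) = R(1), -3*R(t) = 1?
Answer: -26/249 ≈ -0.10442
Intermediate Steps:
R(t) = -⅓ (R(t) = -⅓*1 = -⅓)
d(u, m) = -⅓
(d(-3, 5) - 1*17)/166 = (-⅓ - 1*17)/166 = (-⅓ - 17)/166 = (1/166)*(-52/3) = -26/249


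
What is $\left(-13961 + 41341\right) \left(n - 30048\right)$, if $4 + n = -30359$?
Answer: $-1654053180$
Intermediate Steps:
$n = -30363$ ($n = -4 - 30359 = -30363$)
$\left(-13961 + 41341\right) \left(n - 30048\right) = \left(-13961 + 41341\right) \left(-30363 - 30048\right) = 27380 \left(-60411\right) = -1654053180$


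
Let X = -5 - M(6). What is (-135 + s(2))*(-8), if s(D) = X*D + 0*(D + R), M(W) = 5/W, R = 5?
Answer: 3520/3 ≈ 1173.3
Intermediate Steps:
X = -35/6 (X = -5 - 5/6 = -5 - 1*⅚ = -5 - ⅚ = -35/6 ≈ -5.8333)
s(D) = -35*D/6 (s(D) = -35*D/6 + 0*(D + 5) = -35*D/6 + 0*(5 + D) = -35*D/6 + 0 = -35*D/6)
(-135 + s(2))*(-8) = (-135 - 35/6*2)*(-8) = (-135 - 35/3)*(-8) = -440/3*(-8) = 3520/3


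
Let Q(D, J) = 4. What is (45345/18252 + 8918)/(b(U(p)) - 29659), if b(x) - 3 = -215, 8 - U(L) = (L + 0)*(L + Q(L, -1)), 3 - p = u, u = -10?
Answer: -54272227/181735164 ≈ -0.29863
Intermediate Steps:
p = 13 (p = 3 - 1*(-10) = 3 + 10 = 13)
U(L) = 8 - L*(4 + L) (U(L) = 8 - (L + 0)*(L + 4) = 8 - L*(4 + L))
b(x) = -212 (b(x) = 3 - 215 = -212)
(45345/18252 + 8918)/(b(U(p)) - 29659) = (45345/18252 + 8918)/(-212 - 29659) = (45345*(1/18252) + 8918)/(-29871) = (15115/6084 + 8918)*(-1/29871) = (54272227/6084)*(-1/29871) = -54272227/181735164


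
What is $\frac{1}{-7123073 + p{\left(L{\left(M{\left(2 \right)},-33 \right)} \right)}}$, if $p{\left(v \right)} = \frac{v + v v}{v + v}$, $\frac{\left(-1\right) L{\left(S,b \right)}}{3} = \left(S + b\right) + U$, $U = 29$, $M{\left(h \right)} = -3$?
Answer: $- \frac{1}{7123062} \approx -1.4039 \cdot 10^{-7}$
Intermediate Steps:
$L{\left(S,b \right)} = -87 - 3 S - 3 b$ ($L{\left(S,b \right)} = - 3 \left(\left(S + b\right) + 29\right) = - 3 \left(29 + S + b\right) = -87 - 3 S - 3 b$)
$p{\left(v \right)} = \frac{v + v^{2}}{2 v}$
$\frac{1}{-7123073 + p{\left(L{\left(M{\left(2 \right)},-33 \right)} \right)}} = \frac{1}{-7123073 + \left(\frac{1}{2} + \frac{-87 - -9 - -99}{2}\right)} = \frac{1}{-7123073 + \left(\frac{1}{2} + \frac{-87 + 9 + 99}{2}\right)} = \frac{1}{-7123073 + \left(\frac{1}{2} + \frac{1}{2} \cdot 21\right)} = \frac{1}{-7123073 + \left(\frac{1}{2} + \frac{21}{2}\right)} = \frac{1}{-7123073 + 11} = \frac{1}{-7123062} = - \frac{1}{7123062}$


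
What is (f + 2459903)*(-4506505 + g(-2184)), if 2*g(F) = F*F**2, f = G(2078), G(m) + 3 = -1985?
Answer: -12813576072619155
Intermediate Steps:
G(m) = -1988 (G(m) = -3 - 1985 = -1988)
f = -1988
g(F) = F**3/2 (g(F) = (F*F**2)/2 = F**3/2)
(f + 2459903)*(-4506505 + g(-2184)) = (-1988 + 2459903)*(-4506505 + (1/2)*(-2184)**3) = 2457915*(-4506505 + (1/2)*(-10417365504)) = 2457915*(-4506505 - 5208682752) = 2457915*(-5213189257) = -12813576072619155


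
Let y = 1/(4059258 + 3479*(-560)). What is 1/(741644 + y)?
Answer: 2111018/1565623833593 ≈ 1.3484e-6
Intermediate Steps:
y = 1/2111018 (y = 1/(4059258 - 1948240) = 1/2111018 ≈ 4.7370e-7)
1/(741644 + y) = 1/(741644 + 1/2111018) = 1/(1565623833593/2111018) = 2111018/1565623833593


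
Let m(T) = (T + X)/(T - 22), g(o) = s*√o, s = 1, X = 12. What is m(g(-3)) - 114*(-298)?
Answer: 16544103/487 - 34*I*√3/487 ≈ 33971.0 - 0.12092*I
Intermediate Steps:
g(o) = √o (g(o) = 1*√o = √o)
m(T) = (12 + T)/(-22 + T) (m(T) = (T + 12)/(T - 22) = (12 + T)/(-22 + T))
m(g(-3)) - 114*(-298) = (12 + √(-3))/(-22 + √(-3)) - 114*(-298) = (12 + I*√3)/(-22 + I*√3) + 33972 = 33972 + (12 + I*√3)/(-22 + I*√3)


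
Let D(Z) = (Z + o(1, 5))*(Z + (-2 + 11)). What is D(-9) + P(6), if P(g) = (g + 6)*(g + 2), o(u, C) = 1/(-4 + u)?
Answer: 96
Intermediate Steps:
D(Z) = (9 + Z)*(-1/3 + Z) (D(Z) = (Z + 1/(-4 + 1))*(Z + (-2 + 11)) = (Z + 1/(-3))*(Z + 9) = (Z - 1/3)*(9 + Z) = (-1/3 + Z)*(9 + Z) = (9 + Z)*(-1/3 + Z))
P(g) = (2 + g)*(6 + g) (P(g) = (6 + g)*(2 + g) = (2 + g)*(6 + g))
D(-9) + P(6) = (-3 + (-9)**2 + (26/3)*(-9)) + (12 + 6**2 + 8*6) = (-3 + 81 - 78) + (12 + 36 + 48) = 0 + 96 = 96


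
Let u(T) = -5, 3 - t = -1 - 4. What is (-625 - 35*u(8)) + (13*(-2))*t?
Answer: -658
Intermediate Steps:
t = 8 (t = 3 - (-1 - 4) = 3 - 1*(-5) = 3 + 5 = 8)
(-625 - 35*u(8)) + (13*(-2))*t = (-625 - 35*(-5)) + (13*(-2))*8 = (-625 + 175) - 26*8 = -450 - 208 = -658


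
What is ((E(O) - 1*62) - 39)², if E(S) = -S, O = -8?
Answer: 8649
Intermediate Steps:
((E(O) - 1*62) - 39)² = ((-1*(-8) - 1*62) - 39)² = ((8 - 62) - 39)² = (-54 - 39)² = (-93)² = 8649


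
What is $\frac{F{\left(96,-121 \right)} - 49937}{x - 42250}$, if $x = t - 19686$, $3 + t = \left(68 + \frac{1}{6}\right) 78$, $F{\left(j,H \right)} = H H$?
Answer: $\frac{17648}{28311} \approx 0.62336$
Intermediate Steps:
$F{\left(j,H \right)} = H^{2}$
$t = 5314$ ($t = -3 + \left(68 + \frac{1}{6}\right) 78 = -3 + \frac{409}{6} \cdot 78 = -3 + 5317 = 5314$)
$x = -14372$ ($x = 5314 - 19686 = -14372$)
$\frac{F{\left(96,-121 \right)} - 49937}{x - 42250} = \frac{\left(-121\right)^{2} - 49937}{-14372 - 42250} = \frac{14641 - 49937}{-56622} = \left(-35296\right) \left(- \frac{1}{56622}\right) = \frac{17648}{28311}$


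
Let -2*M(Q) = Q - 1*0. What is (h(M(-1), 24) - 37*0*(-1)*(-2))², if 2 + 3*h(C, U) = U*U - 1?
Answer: 36481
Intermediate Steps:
M(Q) = -Q/2 (M(Q) = -(Q - 1*0)/2 = -(Q + 0)/2 = -Q/2)
h(C, U) = -1 + U²/3 (h(C, U) = -⅔ + (U*U - 1)/3 = -⅔ + (U² - 1)/3 = -⅔ + (-1 + U²)/3 = -⅔ + (-⅓ + U²/3) = -1 + U²/3)
(h(M(-1), 24) - 37*0*(-1)*(-2))² = ((-1 + (⅓)*24²) - 37*0*(-1)*(-2))² = ((-1 + (⅓)*576) - 0*(-2))² = ((-1 + 192) - 37*0)² = (191 + 0)² = 191² = 36481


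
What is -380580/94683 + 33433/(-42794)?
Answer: -6484025753/1350621434 ≈ -4.8008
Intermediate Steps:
-380580/94683 + 33433/(-42794) = -380580*1/94683 + 33433*(-1/42794) = -126860/31561 - 33433/42794 = -6484025753/1350621434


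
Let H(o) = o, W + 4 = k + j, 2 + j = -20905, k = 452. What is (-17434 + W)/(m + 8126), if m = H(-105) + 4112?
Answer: -37893/12133 ≈ -3.1231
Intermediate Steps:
j = -20907 (j = -2 - 20905 = -20907)
W = -20459 (W = -4 + (452 - 20907) = -4 - 20455 = -20459)
m = 4007 (m = -105 + 4112 = 4007)
(-17434 + W)/(m + 8126) = (-17434 - 20459)/(4007 + 8126) = -37893/12133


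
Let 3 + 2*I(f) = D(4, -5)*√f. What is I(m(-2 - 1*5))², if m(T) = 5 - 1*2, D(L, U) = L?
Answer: 57/4 - 6*√3 ≈ 3.8577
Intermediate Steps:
m(T) = 3 (m(T) = 5 - 2 = 3)
I(f) = -3/2 + 2*√f (I(f) = -3/2 + (4*√f)/2 = -3/2 + 2*√f)
I(m(-2 - 1*5))² = (-3/2 + 2*√3)²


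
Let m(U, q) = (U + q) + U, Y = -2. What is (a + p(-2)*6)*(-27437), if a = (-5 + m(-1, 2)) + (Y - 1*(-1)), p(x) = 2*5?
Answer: -1481598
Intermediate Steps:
p(x) = 10
m(U, q) = q + 2*U
a = -6 (a = (-5 + (2 + 2*(-1))) + (-2 - 1*(-1)) = (-5 + (2 - 2)) + (-2 + 1) = (-5 + 0) - 1 = -5 - 1 = -6)
(a + p(-2)*6)*(-27437) = (-6 + 10*6)*(-27437) = (-6 + 60)*(-27437) = 54*(-27437) = -1481598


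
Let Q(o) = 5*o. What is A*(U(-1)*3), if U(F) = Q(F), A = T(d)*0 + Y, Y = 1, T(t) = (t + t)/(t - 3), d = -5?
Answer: -15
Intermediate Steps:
T(t) = 2*t/(-3 + t) (T(t) = (2*t)/(-3 + t) = 2*t/(-3 + t))
A = 1 (A = (2*(-5)/(-3 - 5))*0 + 1 = (2*(-5)/(-8))*0 + 1 = (2*(-5)*(-1/8))*0 + 1 = (5/4)*0 + 1 = 0 + 1 = 1)
U(F) = 5*F
A*(U(-1)*3) = 1*((5*(-1))*3) = 1*(-5*3) = 1*(-15) = -15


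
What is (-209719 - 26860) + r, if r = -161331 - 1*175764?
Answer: -573674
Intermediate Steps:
r = -337095 (r = -161331 - 175764 = -337095)
(-209719 - 26860) + r = (-209719 - 26860) - 337095 = -236579 - 337095 = -573674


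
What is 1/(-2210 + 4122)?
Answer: 1/1912 ≈ 0.00052301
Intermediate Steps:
1/(-2210 + 4122) = 1/1912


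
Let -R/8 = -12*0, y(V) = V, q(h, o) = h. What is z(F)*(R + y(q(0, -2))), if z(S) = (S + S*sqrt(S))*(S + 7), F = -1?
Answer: 0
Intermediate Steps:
z(S) = (7 + S)*(S + S**(3/2)) (z(S) = (S + S**(3/2))*(7 + S) = (7 + S)*(S + S**(3/2)))
R = 0 (R = -(-96)*0 = -8*0 = 0)
z(F)*(R + y(q(0, -2))) = ((-1)**2 + (-1)**(5/2) + 7*(-1) + 7*(-1)**(3/2))*(0 + 0) = (1 + I - 7 + 7*(-I))*0 = (1 + I - 7 - 7*I)*0 = (-6 - 6*I)*0 = 0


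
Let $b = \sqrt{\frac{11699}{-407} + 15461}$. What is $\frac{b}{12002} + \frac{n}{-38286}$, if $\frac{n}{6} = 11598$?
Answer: $- \frac{3866}{2127} + \frac{2 \sqrt{159771106}}{2442407} \approx -1.8072$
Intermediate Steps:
$b = \frac{4 \sqrt{159771106}}{407}$ ($b = \sqrt{11699 \left(- \frac{1}{407}\right) + 15461} = \sqrt{- \frac{11699}{407} + 15461} = \sqrt{\frac{6280928}{407}} = \frac{4 \sqrt{159771106}}{407} \approx 124.23$)
$n = 69588$ ($n = 6 \cdot 11598 = 69588$)
$\frac{b}{12002} + \frac{n}{-38286} = \frac{\frac{4}{407} \sqrt{159771106}}{12002} + \frac{69588}{-38286} = \frac{4 \sqrt{159771106}}{407} \cdot \frac{1}{12002} + 69588 \left(- \frac{1}{38286}\right) = \frac{2 \sqrt{159771106}}{2442407} - \frac{3866}{2127} = - \frac{3866}{2127} + \frac{2 \sqrt{159771106}}{2442407}$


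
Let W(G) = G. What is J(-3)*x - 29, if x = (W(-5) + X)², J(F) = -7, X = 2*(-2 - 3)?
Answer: -1604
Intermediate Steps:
X = -10 (X = 2*(-5) = -10)
x = 225 (x = (-5 - 10)² = (-15)² = 225)
J(-3)*x - 29 = -7*225 - 29 = -1575 - 29 = -1604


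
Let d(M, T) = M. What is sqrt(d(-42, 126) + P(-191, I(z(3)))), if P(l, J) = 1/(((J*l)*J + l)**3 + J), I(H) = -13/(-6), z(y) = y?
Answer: I*sqrt(151346596439691375584878639770)/60029079547787 ≈ 6.4807*I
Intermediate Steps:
I(H) = 13/6 (I(H) = -13*(-1/6) = 13/6)
P(l, J) = 1/(J + (l + l*J**2)**3) (P(l, J) = 1/((l*J**2 + l)**3 + J) = 1/((l + l*J**2)**3 + J) = 1/(J + (l + l*J**2)**3))
sqrt(d(-42, 126) + P(-191, I(z(3)))) = sqrt(-42 + 1/(13/6 + (-191)**3*(1 + (13/6)**2)**3)) = sqrt(-42 + 1/(13/6 - 6967871*(1 + 169/36)**3)) = sqrt(-42 + 1/(13/6 - 6967871*(205/36)**3)) = sqrt(-42 + 1/(13/6 - 6967871*8615125/46656)) = sqrt(-42 + 1/(13/6 - 60029079648875/46656)) = sqrt(-42 + 1/(-60029079547787/46656)) = sqrt(-42 - 46656/60029079547787) = sqrt(-2521221341053710/60029079547787) = I*sqrt(151346596439691375584878639770)/60029079547787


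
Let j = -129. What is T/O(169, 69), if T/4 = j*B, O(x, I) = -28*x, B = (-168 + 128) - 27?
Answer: -8643/1183 ≈ -7.3060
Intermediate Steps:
B = -67 (B = -40 - 27 = -67)
T = 34572 (T = 4*(-129*(-67)) = 4*8643 = 34572)
T/O(169, 69) = 34572/((-28*169)) = 34572/(-4732) = 34572*(-1/4732) = -8643/1183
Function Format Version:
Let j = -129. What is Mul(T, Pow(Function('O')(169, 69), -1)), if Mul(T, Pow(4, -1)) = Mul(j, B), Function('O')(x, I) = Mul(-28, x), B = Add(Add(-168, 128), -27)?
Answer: Rational(-8643, 1183) ≈ -7.3060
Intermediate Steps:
B = -67 (B = Add(-40, -27) = -67)
T = 34572 (T = Mul(4, Mul(-129, -67)) = Mul(4, 8643) = 34572)
Mul(T, Pow(Function('O')(169, 69), -1)) = Mul(34572, Pow(Mul(-28, 169), -1)) = Mul(34572, Pow(-4732, -1)) = Mul(34572, Rational(-1, 4732)) = Rational(-8643, 1183)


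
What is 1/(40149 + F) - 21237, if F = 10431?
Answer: -1074167459/50580 ≈ -21237.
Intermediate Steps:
1/(40149 + F) - 21237 = 1/(40149 + 10431) - 21237 = 1/50580 - 21237 = -1074167459/50580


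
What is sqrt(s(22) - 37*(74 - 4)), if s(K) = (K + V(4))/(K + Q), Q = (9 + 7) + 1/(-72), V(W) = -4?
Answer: I*sqrt(19370238190)/2735 ≈ 50.887*I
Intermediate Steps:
Q = 1151/72 (Q = 16 + 1*(-1/72) = 16 - 1/72 = 1151/72 ≈ 15.986)
s(K) = (-4 + K)/(1151/72 + K) (s(K) = (K - 4)/(K + 1151/72) = (-4 + K)/(1151/72 + K))
sqrt(s(22) - 37*(74 - 4)) = sqrt(72*(-4 + 22)/(1151 + 72*22) - 37*(74 - 4)) = sqrt(72*18/(1151 + 1584) - 37*70) = sqrt(72*18/2735 - 2590) = sqrt(72*(1/2735)*18 - 2590) = sqrt(1296/2735 - 2590) = sqrt(-7082354/2735) = I*sqrt(19370238190)/2735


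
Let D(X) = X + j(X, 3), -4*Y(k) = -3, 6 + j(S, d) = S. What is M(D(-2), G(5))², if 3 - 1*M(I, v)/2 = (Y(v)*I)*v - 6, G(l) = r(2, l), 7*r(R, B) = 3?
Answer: 29241/49 ≈ 596.75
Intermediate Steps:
r(R, B) = 3/7 (r(R, B) = (⅐)*3 = 3/7)
j(S, d) = -6 + S
G(l) = 3/7
Y(k) = ¾ (Y(k) = -¼*(-3) = ¾)
D(X) = -6 + 2*X (D(X) = X + (-6 + X) = -6 + 2*X)
M(I, v) = 18 - 3*I*v/2 (M(I, v) = 6 - 2*((3*I/4)*v - 6) = 6 - 2*(3*I*v/4 - 6) = 6 - 2*(-6 + 3*I*v/4) = 6 + (12 - 3*I*v/2) = 18 - 3*I*v/2)
M(D(-2), G(5))² = (18 - 3/2*(-6 + 2*(-2))*3/7)² = (18 - 3/2*(-6 - 4)*3/7)² = (18 - 3/2*(-10)*3/7)² = (18 + 45/7)² = (171/7)² = 29241/49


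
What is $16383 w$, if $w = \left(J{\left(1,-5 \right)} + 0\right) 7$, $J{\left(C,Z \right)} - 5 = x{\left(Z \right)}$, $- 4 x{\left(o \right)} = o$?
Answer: $\frac{2867025}{4} \approx 7.1676 \cdot 10^{5}$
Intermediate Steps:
$x{\left(o \right)} = - \frac{o}{4}$
$J{\left(C,Z \right)} = 5 - \frac{Z}{4}$
$w = \frac{175}{4}$ ($w = \left(\left(5 - - \frac{5}{4}\right) + 0\right) 7 = \left(\left(5 + \frac{5}{4}\right) + 0\right) 7 = \left(\frac{25}{4} + 0\right) 7 = \frac{25}{4} \cdot 7 = \frac{175}{4} \approx 43.75$)
$16383 w = 16383 \cdot \frac{175}{4} = \frac{2867025}{4}$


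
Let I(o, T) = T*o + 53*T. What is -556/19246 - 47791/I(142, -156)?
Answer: 451436033/292731660 ≈ 1.5422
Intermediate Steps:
I(o, T) = 53*T + T*o
-556/19246 - 47791/I(142, -156) = -556/19246 - 47791*(-1/(156*(53 + 142))) = -556*1/19246 - 47791/((-156*195)) = -278/9623 - 47791/(-30420) = -278/9623 - 47791*(-1/30420) = -278/9623 + 47791/30420 = 451436033/292731660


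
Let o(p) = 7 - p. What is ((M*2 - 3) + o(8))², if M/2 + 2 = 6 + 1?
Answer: 256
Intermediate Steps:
M = 10 (M = -4 + 2*(6 + 1) = -4 + 2*7 = -4 + 14 = 10)
((M*2 - 3) + o(8))² = ((10*2 - 3) + (7 - 1*8))² = ((20 - 3) + (7 - 8))² = (17 - 1)² = 16² = 256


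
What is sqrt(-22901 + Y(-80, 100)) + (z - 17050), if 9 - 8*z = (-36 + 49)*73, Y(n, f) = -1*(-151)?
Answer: -34335/2 + 5*I*sqrt(910) ≈ -17168.0 + 150.83*I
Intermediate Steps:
Y(n, f) = 151
z = -235/2 (z = 9/8 - (-36 + 49)*73/8 = 9/8 - 13*73/8 = 9/8 - 1/8*949 = 9/8 - 949/8 = -235/2 ≈ -117.50)
sqrt(-22901 + Y(-80, 100)) + (z - 17050) = sqrt(-22901 + 151) + (-235/2 - 17050) = sqrt(-22750) - 34335/2 = 5*I*sqrt(910) - 34335/2 = -34335/2 + 5*I*sqrt(910)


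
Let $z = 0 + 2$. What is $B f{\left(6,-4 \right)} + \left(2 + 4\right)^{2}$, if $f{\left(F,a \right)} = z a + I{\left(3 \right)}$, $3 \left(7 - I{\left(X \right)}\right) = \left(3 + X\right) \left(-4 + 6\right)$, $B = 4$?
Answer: $16$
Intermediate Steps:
$z = 2$
$I{\left(X \right)} = 5 - \frac{2 X}{3}$ ($I{\left(X \right)} = 7 - \frac{\left(3 + X\right) \left(-4 + 6\right)}{3} = 7 - \frac{\left(3 + X\right) 2}{3} = 7 - \frac{6 + 2 X}{3} = 7 - \left(2 + \frac{2 X}{3}\right) = 5 - \frac{2 X}{3}$)
$f{\left(F,a \right)} = 3 + 2 a$ ($f{\left(F,a \right)} = 2 a + \left(5 - 2\right) = 2 a + 3 = 3 + 2 a$)
$B f{\left(6,-4 \right)} + \left(2 + 4\right)^{2} = 4 \left(3 + 2 \left(-4\right)\right) + \left(2 + 4\right)^{2} = 4 \left(3 - 8\right) + 6^{2} = 4 \left(-5\right) + 36 = -20 + 36 = 16$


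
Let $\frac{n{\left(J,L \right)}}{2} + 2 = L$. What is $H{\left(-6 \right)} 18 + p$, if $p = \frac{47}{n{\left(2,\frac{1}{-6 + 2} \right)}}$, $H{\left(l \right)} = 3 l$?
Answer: $- \frac{3010}{9} \approx -334.44$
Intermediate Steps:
$n{\left(J,L \right)} = -4 + 2 L$
$p = - \frac{94}{9}$ ($p = \frac{47}{-4 + \frac{2}{-6 + 2}} = \frac{47}{-4 + \frac{2}{-4}} = \frac{47}{-4 + 2 \left(- \frac{1}{4}\right)} = \frac{47}{-4 - \frac{1}{2}} = \frac{47}{- \frac{9}{2}} = 47 \left(- \frac{2}{9}\right) = - \frac{94}{9} \approx -10.444$)
$H{\left(-6 \right)} 18 + p = 3 \left(-6\right) 18 - \frac{94}{9} = \left(-18\right) 18 - \frac{94}{9} = -324 - \frac{94}{9} = - \frac{3010}{9}$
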